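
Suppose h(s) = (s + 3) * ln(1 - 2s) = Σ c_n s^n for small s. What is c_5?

-116/5

Shift and add copies of the series according to the polynomial's terms.
h(0) = 0
h′(0) = -6
h′′(0) = -16
h′′′(0) = -60
h^(4)(0) = -352
h^(5)(0) = -2784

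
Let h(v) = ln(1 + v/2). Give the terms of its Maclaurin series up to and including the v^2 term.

h(0) = 0
h′(0) = 1/2
h′′(0) = -1/4
Dividing each by k! gives the coefficients c_0, ..., c_2.

-v^2/8 + v/2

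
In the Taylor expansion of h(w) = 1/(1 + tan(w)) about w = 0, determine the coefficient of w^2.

1

Compose series: expand the inner function first, then feed it into the outer expansion.
[w^0] = 1;  [w^1] = -1;  [w^2] = 1.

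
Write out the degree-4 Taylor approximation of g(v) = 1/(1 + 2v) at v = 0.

Use the known series and substitute for the argument.
[v^0] = 1;  [v^1] = -2;  [v^2] = 4;  [v^3] = -8;  [v^4] = 16.

16*v^4 - 8*v^3 + 4*v^2 - 2*v + 1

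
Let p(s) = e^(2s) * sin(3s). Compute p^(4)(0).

Take the Cauchy product of the two expansions.
From the series, [s^4] p = -5; multiply by 4! = 24 to get -120.

-120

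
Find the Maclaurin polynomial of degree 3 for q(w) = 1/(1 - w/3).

Apply the Taylor formula c_k = f^(k)(a)/k!.
q(0) = 1
q′(0) = 1/3
q′′(0) = 2/9
q′′′(0) = 2/9

w^3/27 + w^2/9 + w/3 + 1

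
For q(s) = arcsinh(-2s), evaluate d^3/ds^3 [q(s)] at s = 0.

8

Apply the Taylor formula c_k = f^(k)(a)/k!.
From the series, [s^3] q = 4/3; multiply by 3! = 6 to get 8.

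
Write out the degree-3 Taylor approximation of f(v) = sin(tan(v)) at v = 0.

v^3/6 + v

Let u equal the inner series; expand the outer function in u and truncate.
f(0) = 0
f′(0) = 1
f′′(0) = 0
f′′′(0) = 1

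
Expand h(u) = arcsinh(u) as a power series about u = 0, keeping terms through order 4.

-u^3/6 + u

Differentiate repeatedly and evaluate at the center.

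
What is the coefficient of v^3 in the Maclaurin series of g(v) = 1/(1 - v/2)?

g(0) = 1
g′(0) = 1/2
g′′(0) = 1/2
g′′′(0) = 3/4
Then c_k = g^(k)(0)/k! gives each Taylor coefficient.

1/8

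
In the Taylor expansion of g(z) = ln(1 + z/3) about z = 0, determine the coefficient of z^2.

-1/18

g(0) = 0
g′(0) = 1/3
g′′(0) = -1/9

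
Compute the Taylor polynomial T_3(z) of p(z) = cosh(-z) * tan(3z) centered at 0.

21*z^3/2 + 3*z

Write out both Maclaurin series and multiply, keeping only the needed powers.
p(0) = 0
p′(0) = 3
p′′(0) = 0
p′′′(0) = 63
Dividing each by k! gives the coefficients c_0, ..., c_3.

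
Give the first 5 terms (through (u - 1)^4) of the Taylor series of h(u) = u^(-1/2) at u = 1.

35*(u - 1)^4/128 - 5*(u - 1)^3/16 + 3*(u - 1)^2/8 - (u - 1)/2 + 1

h(1) = 1
h′(1) = -1/2
h′′(1) = 3/4
h′′′(1) = -15/8
h^(4)(1) = 105/16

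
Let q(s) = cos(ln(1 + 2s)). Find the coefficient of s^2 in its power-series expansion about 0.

Compose series: expand the inner function first, then feed it into the outer expansion.
q(0) = 1
q′(0) = 0
q′′(0) = -4
Then c_k = q^(k)(0)/k! gives each Taylor coefficient.

-2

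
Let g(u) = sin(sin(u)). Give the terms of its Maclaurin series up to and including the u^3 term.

Let u equal the inner series; expand the outer function in u and truncate.
g(0) = 0
g′(0) = 1
g′′(0) = 0
g′′′(0) = -2

-u^3/3 + u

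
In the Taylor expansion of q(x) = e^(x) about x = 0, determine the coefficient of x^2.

q(0) = 1
q′(0) = 1
q′′(0) = 1
So c_2 = q′′(0)/2! = 1/2.

1/2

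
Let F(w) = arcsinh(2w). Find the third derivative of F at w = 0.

The coefficient of w^3 in the expansion is -4/3, so F′′′(0) = 3! * (-4/3) = -8.

-8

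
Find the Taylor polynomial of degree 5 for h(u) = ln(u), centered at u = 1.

h(1) = 0
h′(1) = 1
h′′(1) = -1
h′′′(1) = 2
h^(4)(1) = -6
h^(5)(1) = 24
Then c_k = h^(k)(1)/k! gives each Taylor coefficient.

(u - 1)^5/5 - (u - 1)^4/4 + (u - 1)^3/3 - (u - 1)^2/2 + (u - 1)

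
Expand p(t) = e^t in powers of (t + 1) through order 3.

(t + 1)^3*e^(-1)/6 + (t + 1)^2*e^(-1)/2 + (t + 1)*e^(-1) + e^(-1)

Differentiate repeatedly and evaluate at the center.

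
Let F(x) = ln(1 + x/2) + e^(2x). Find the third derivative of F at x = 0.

33/4

Combine the two series term by term.
From the series, [x^3] F = 11/8; multiply by 3! = 6 to get 33/4.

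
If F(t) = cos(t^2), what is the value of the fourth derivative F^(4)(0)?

-12

From the series, [t^4] F = -1/2; multiply by 4! = 24 to get -12.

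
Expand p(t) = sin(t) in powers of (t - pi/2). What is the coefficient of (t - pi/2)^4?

1/24

p(pi/2) = 1
p′(pi/2) = 0
p′′(pi/2) = -1
p′′′(pi/2) = 0
p^(4)(pi/2) = 1
So c_4 = p^(4)(pi/2)/4! = 1/24.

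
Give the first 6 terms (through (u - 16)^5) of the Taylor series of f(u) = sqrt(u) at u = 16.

7*(u - 16)^5/67108864 - 5*(u - 16)^4/2097152 + (u - 16)^3/16384 - (u - 16)^2/512 + (u - 16)/8 + 4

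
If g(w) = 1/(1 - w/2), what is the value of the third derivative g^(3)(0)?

3/4

Compute the successive derivatives at the expansion point and divide by k!.
The coefficient of w^3 in the expansion is 1/8, so g′′′(0) = 3! * (1/8) = 3/4.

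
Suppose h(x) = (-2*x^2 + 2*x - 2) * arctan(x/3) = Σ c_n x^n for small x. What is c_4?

Multiply each power in the prefactor through the base expansion.

-2/81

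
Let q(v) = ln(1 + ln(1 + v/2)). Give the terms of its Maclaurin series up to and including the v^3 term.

7*v^3/48 - v^2/4 + v/2

Substitute the inner expansion into the outer series and collect powers.
q(0) = 0
q′(0) = 1/2
q′′(0) = -1/2
q′′′(0) = 7/8
Then c_k = q^(k)(0)/k! gives each Taylor coefficient.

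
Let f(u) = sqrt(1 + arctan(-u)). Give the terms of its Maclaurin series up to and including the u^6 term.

-1489*u^6/46080 - 83*u^5/1280 + 17*u^4/384 + 5*u^3/48 - u^2/8 - u/2 + 1

Substitute the inner expansion into the outer series and collect powers.
f(0) = 1
f′(0) = -1/2
f′′(0) = -1/4
f′′′(0) = 5/8
f^(4)(0) = 17/16
f^(5)(0) = -249/32
f^(6)(0) = -1489/64
Dividing each by k! gives the coefficients c_0, ..., c_6.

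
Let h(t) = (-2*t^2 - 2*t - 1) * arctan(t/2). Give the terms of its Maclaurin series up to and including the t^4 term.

Distribute the polynomial across the series and collect like powers.

t^4/12 - 23*t^3/24 - t^2 - t/2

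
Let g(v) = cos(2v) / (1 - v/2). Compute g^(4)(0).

Take the Cauchy product of the two expansions.
The coefficient of v^4 in the expansion is 11/48, so g^(4)(0) = 4! * (11/48) = 11/2.

11/2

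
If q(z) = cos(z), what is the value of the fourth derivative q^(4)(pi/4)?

From the series, [(z - pi/4)^4] q = sqrt(2)/48; multiply by 4! = 24 to get sqrt(2)/2.

sqrt(2)/2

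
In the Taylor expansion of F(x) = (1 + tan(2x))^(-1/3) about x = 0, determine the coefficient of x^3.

Plug the Maclaurin series of the inner function into that of the outer and collect terms.
F(0) = 1
F′(0) = -2/3
F′′(0) = 16/9
F′′′(0) = -368/27

-184/81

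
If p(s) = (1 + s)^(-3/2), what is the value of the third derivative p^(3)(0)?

Differentiate repeatedly and evaluate at the center.
From the series, [s^3] p = -35/16; multiply by 3! = 6 to get -105/8.

-105/8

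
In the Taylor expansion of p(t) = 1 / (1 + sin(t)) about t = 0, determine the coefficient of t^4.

2/3

Use the geometric series for the reciprocal, then substitute.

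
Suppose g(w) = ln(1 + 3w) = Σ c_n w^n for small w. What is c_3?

9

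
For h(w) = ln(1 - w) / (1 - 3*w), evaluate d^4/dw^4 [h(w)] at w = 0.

-786

Use 1/(1 - r) = Σ r^k on the denominator, then take the Cauchy product.
The coefficient of w^4 in the expansion is -131/4, so h^(4)(0) = 4! * (-131/4) = -786.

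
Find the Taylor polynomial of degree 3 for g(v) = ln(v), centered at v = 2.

(v - 2)^3/24 - (v - 2)^2/8 + (v - 2)/2 + ln(2)

Compute the successive derivatives at the expansion point and divide by k!.
g(2) = ln(2)
g′(2) = 1/2
g′′(2) = -1/4
g′′′(2) = 1/4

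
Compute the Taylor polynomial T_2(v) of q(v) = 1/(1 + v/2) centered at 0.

q(0) = 1
q′(0) = -1/2
q′′(0) = 1/2
The Taylor polynomial is Σ q^(k)(0)/k! · v^k.

v^2/4 - v/2 + 1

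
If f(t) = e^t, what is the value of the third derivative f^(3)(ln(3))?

From the series, [(t - ln(3))^3] f = 1/2; multiply by 3! = 6 to get 3.

3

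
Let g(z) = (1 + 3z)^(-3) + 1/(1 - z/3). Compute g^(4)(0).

Expand each term separately and add.
The coefficient of z^4 in the expansion is 98416/81, so g^(4)(0) = 4! * (98416/81) = 787328/27.

787328/27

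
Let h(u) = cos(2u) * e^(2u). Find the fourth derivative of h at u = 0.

Write out both Maclaurin series and multiply, keeping only the needed powers.
From the series, [u^4] h = -8/3; multiply by 4! = 24 to get -64.

-64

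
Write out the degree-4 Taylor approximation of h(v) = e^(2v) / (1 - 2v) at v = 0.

130*v^4/3 + 64*v^3/3 + 10*v^2 + 4*v + 1

Take the Cauchy product of the two expansions.
h(0) = 1
h′(0) = 4
h′′(0) = 20
h′′′(0) = 128
h^(4)(0) = 1040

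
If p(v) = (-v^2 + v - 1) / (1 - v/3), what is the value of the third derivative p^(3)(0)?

-14/9

Shift and add copies of the series according to the polynomial's terms.
From the series, [v^3] p = -7/27; multiply by 3! = 6 to get -14/9.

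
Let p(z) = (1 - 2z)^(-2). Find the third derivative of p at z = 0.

192

From the series, [z^3] p = 32; multiply by 3! = 6 to get 192.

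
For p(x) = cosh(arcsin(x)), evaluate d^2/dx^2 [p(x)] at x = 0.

1

Plug the Maclaurin series of the inner function into that of the outer and collect terms.
From the series, [x^2] p = 1/2; multiply by 2! = 2 to get 1.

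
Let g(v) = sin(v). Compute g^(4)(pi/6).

The coefficient of (v - pi/6)^4 in the expansion is 1/48, so g^(4)(pi/6) = 4! * (1/48) = 1/2.

1/2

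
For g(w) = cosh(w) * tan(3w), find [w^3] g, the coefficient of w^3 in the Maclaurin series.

Take the Cauchy product of the two expansions.
g(0) = 0
g′(0) = 3
g′′(0) = 0
g′′′(0) = 63
Dividing each by k! gives the coefficients c_0, ..., c_3.

21/2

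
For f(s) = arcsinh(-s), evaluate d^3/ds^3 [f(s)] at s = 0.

1

Apply the Taylor formula c_k = f^(k)(a)/k!.
The coefficient of s^3 in the expansion is 1/6, so f′′′(0) = 3! * (1/6) = 1.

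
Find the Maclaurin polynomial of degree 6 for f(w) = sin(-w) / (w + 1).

Expand 1/(denominator) as a geometric series and multiply by the numerator's series.

101*w^6/120 - 101*w^5/120 + 5*w^4/6 - 5*w^3/6 + w^2 - w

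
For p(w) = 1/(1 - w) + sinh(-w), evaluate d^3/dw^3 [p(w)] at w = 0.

5

Combine the two series term by term.
From the series, [w^3] p = 5/6; multiply by 3! = 6 to get 5.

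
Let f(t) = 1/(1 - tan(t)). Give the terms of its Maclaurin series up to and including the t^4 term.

5*t^4/3 + 4*t^3/3 + t^2 + t + 1

Let u equal the inner series; expand the outer function in u and truncate.
f(0) = 1
f′(0) = 1
f′′(0) = 2
f′′′(0) = 8
f^(4)(0) = 40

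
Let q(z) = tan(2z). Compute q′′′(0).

16

Compute the successive derivatives at the expansion point and divide by k!.
The coefficient of z^3 in the expansion is 8/3, so q′′′(0) = 3! * (8/3) = 16.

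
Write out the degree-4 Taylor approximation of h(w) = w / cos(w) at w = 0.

w^3/2 + w

Divide the numerator series by the denominator series (power-series long division).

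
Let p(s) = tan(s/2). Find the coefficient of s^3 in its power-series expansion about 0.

[s^0] = 0;  [s^1] = 1/2;  [s^2] = 0;  [s^3] = 1/24.

1/24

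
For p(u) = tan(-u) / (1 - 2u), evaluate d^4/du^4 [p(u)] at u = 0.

-208

Take the Cauchy product of the two expansions.
The coefficient of u^4 in the expansion is -26/3, so p^(4)(0) = 4! * (-26/3) = -208.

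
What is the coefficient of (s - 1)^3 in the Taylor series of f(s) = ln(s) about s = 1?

1/3

f(1) = 0
f′(1) = 1
f′′(1) = -1
f′′′(1) = 2
So c_3 = f′′′(1)/3! = 1/3.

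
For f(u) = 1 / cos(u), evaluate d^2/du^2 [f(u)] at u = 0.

Divide the numerator series by the denominator series (power-series long division).
The coefficient of u^2 in the expansion is 1/2, so f′′(0) = 2! * (1/2) = 1.

1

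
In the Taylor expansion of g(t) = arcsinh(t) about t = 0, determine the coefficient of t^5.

3/40

g(0) = 0
g′(0) = 1
g′′(0) = 0
g′′′(0) = -1
g^(4)(0) = 0
g^(5)(0) = 9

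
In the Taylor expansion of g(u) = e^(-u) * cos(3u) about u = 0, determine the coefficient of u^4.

Multiply the two series term by term and collect like powers.
So c_4 = g^(4)(0)/4! = 7/6.

7/6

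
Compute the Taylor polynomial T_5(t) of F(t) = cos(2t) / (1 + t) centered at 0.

t^5/3 - t^4/3 + t^3 - t^2 - t + 1

Write out both Maclaurin series and multiply, keeping only the needed powers.
[t^0] = 1;  [t^1] = -1;  [t^2] = -1;  [t^3] = 1;  [t^4] = -1/3;  [t^5] = 1/3.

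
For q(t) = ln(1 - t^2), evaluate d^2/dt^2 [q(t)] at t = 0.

-2

Apply the Taylor formula c_k = f^(k)(a)/k!.
The coefficient of t^2 in the expansion is -1, so q′′(0) = 2! * (-1) = -2.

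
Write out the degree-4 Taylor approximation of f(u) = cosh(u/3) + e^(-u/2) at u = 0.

Combine the two series term by term.

97*u^4/31104 - u^3/48 + 13*u^2/72 - u/2 + 2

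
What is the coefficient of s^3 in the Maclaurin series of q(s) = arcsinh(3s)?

-9/2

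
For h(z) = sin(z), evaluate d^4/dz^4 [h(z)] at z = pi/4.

Compute the successive derivatives at the expansion point and divide by k!.
The coefficient of (z - pi/4)^4 in the expansion is sqrt(2)/48, so h^(4)(pi/4) = 4! * (sqrt(2)/48) = sqrt(2)/2.

sqrt(2)/2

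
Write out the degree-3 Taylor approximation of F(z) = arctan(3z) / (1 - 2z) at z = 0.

3*z^3 + 6*z^2 + 3*z

Take the Cauchy product of the two expansions.
F(0) = 0
F′(0) = 3
F′′(0) = 12
F′′′(0) = 18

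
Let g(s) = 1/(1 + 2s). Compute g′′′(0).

-48

The coefficient of s^3 in the expansion is -8, so g′′′(0) = 3! * (-8) = -48.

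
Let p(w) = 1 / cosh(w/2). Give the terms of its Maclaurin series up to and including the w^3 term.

Invert the denominator's series and multiply.
p(0) = 1
p′(0) = 0
p′′(0) = -1/4
p′′′(0) = 0
Then c_k = p^(k)(0)/k! gives each Taylor coefficient.

1 - w^2/8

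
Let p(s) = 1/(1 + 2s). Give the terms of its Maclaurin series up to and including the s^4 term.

[s^0] = 1;  [s^1] = -2;  [s^2] = 4;  [s^3] = -8;  [s^4] = 16.

16*s^4 - 8*s^3 + 4*s^2 - 2*s + 1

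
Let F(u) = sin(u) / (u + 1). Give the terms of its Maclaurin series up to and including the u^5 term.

101*u^5/120 - 5*u^4/6 + 5*u^3/6 - u^2 + u

Multiply the numerator's expansion by the denominator's geometric series.
[u^0] = 0;  [u^1] = 1;  [u^2] = -1;  [u^3] = 5/6;  [u^4] = -5/6;  [u^5] = 101/120.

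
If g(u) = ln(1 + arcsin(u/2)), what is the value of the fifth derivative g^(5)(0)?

53/32

Compose series: expand the inner function first, then feed it into the outer expansion.
The coefficient of u^5 in the expansion is 53/3840, so g^(5)(0) = 5! * (53/3840) = 53/32.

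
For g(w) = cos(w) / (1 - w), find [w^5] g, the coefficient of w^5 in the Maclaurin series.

Expand 1/(denominator) as a geometric series and multiply by the numerator's series.
g(0) = 1
g′(0) = 1
g′′(0) = 1
g′′′(0) = 3
g^(4)(0) = 13
g^(5)(0) = 65

13/24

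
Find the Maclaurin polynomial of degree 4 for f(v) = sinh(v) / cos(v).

Invert the denominator's series and multiply.
[v^0] = 0;  [v^1] = 1;  [v^2] = 0;  [v^3] = 2/3;  [v^4] = 0.

2*v^3/3 + v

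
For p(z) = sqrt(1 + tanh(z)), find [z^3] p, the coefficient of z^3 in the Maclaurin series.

-5/48

Plug the Maclaurin series of the inner function into that of the outer and collect terms.
p(0) = 1
p′(0) = 1/2
p′′(0) = -1/4
p′′′(0) = -5/8
So c_3 = p′′′(0)/3! = -5/48.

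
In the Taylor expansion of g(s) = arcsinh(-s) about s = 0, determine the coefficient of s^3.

1/6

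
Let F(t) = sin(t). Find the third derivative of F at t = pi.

The coefficient of (t - pi)^3 in the expansion is 1/6, so F′′′(pi) = 3! * (1/6) = 1.

1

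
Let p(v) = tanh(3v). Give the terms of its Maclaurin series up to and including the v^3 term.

-9*v^3 + 3*v

p(0) = 0
p′(0) = 3
p′′(0) = 0
p′′′(0) = -54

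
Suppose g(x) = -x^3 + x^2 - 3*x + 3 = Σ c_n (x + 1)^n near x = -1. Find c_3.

Use the known series and substitute for the argument.
[(x + 1)^0] = 8;  [(x + 1)^1] = -8;  [(x + 1)^2] = 4;  [(x + 1)^3] = -1.
So c_3 = g′′′(-1)/3! = -1.

-1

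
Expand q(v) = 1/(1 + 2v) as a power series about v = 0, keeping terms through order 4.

16*v^4 - 8*v^3 + 4*v^2 - 2*v + 1

Use the known series and substitute for the argument.
q(0) = 1
q′(0) = -2
q′′(0) = 8
q′′′(0) = -48
q^(4)(0) = 384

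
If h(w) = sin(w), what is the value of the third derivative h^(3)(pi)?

The coefficient of (w - pi)^3 in the expansion is 1/6, so h′′′(pi) = 3! * (1/6) = 1.

1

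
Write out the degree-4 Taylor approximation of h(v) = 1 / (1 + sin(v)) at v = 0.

Expand as Σ (-1)^k u^k with u equal to the inner function's series.
h(0) = 1
h′(0) = -1
h′′(0) = 2
h′′′(0) = -5
h^(4)(0) = 16

2*v^4/3 - 5*v^3/6 + v^2 - v + 1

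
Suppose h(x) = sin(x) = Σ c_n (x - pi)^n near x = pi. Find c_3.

1/6

h(pi) = 0
h′(pi) = -1
h′′(pi) = 0
h′′′(pi) = 1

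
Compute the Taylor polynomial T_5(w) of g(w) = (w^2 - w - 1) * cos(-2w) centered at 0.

-2*w^5/3 - 8*w^4/3 + 2*w^3 + 3*w^2 - w - 1

Distribute the polynomial across the series and collect like powers.
g(0) = -1
g′(0) = -1
g′′(0) = 6
g′′′(0) = 12
g^(4)(0) = -64
g^(5)(0) = -80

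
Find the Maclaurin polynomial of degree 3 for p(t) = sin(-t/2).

t^3/48 - t/2

p(0) = 0
p′(0) = -1/2
p′′(0) = 0
p′′′(0) = 1/8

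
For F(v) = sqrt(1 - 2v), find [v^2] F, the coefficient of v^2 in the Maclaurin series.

-1/2

F(0) = 1
F′(0) = -1
F′′(0) = -1
So c_2 = F′′(0)/2! = -1/2.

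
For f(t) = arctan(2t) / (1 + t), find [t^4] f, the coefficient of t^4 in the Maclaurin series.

Expand each factor separately, then convolve coefficients.

2/3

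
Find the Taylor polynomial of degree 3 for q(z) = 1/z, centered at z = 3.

q(3) = 1/3
q′(3) = -1/9
q′′(3) = 2/27
q′′′(3) = -2/27
Then c_k = q^(k)(3)/k! gives each Taylor coefficient.

-(z - 3)^3/81 + (z - 3)^2/27 - (z - 3)/9 + 1/3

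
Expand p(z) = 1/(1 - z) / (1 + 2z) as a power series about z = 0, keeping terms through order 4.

Expand each factor separately, then convolve coefficients.
[z^0] = 1;  [z^1] = -1;  [z^2] = 3;  [z^3] = -5;  [z^4] = 11.

11*z^4 - 5*z^3 + 3*z^2 - z + 1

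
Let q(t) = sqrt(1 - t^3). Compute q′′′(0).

From the series, [t^3] q = -1/2; multiply by 3! = 6 to get -3.

-3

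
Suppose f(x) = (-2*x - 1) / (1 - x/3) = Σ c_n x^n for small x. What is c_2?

Multiply each power in the prefactor through the base expansion.

-7/9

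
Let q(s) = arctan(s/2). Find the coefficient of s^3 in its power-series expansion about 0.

q(0) = 0
q′(0) = 1/2
q′′(0) = 0
q′′′(0) = -1/4
The Taylor polynomial is Σ q^(k)(0)/k! · s^k.

-1/24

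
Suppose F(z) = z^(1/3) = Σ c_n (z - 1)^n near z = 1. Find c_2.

-1/9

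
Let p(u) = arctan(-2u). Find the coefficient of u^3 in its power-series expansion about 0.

[u^0] = 0;  [u^1] = -2;  [u^2] = 0;  [u^3] = 8/3.
So c_3 = p′′′(0)/3! = 8/3.

8/3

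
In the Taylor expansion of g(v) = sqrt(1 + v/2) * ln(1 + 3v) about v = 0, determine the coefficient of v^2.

Expand each factor separately, then convolve coefficients.
g(0) = 0
g′(0) = 3
g′′(0) = -15/2
Then c_k = g^(k)(0)/k! gives each Taylor coefficient.

-15/4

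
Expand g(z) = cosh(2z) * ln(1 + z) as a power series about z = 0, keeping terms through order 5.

23*z^5/15 - 5*z^4/4 + 7*z^3/3 - z^2/2 + z

Multiply the two series term by term and collect like powers.
g(0) = 0
g′(0) = 1
g′′(0) = -1
g′′′(0) = 14
g^(4)(0) = -30
g^(5)(0) = 184
Then c_k = g^(k)(0)/k! gives each Taylor coefficient.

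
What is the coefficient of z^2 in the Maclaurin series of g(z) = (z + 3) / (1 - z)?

4

Multiply each power in the prefactor through the base expansion.
g(0) = 3
g′(0) = 4
g′′(0) = 8
Then c_k = g^(k)(0)/k! gives each Taylor coefficient.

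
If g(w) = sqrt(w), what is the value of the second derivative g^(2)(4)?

-1/32

The coefficient of (w - 4)^2 in the expansion is -1/64, so g′′(4) = 2! * (-1/64) = -1/32.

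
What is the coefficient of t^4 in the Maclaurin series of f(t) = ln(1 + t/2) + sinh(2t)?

-1/64

Expand each term separately and add.
f(0) = 0
f′(0) = 5/2
f′′(0) = -1/4
f′′′(0) = 33/4
f^(4)(0) = -3/8
The Taylor polynomial is Σ f^(k)(0)/k! · t^k.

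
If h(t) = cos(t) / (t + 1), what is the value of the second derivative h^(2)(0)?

Use 1/(1 - r) = Σ r^k on the denominator, then take the Cauchy product.
The coefficient of t^2 in the expansion is 1/2, so h′′(0) = 2! * (1/2) = 1.

1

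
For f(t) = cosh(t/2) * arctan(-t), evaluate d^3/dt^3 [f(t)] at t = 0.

5/4

Expand each factor separately, then convolve coefficients.
The coefficient of t^3 in the expansion is 5/24, so f′′′(0) = 3! * (5/24) = 5/4.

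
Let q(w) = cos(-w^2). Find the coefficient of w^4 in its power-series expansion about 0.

q(0) = 1
q′(0) = 0
q′′(0) = 0
q′′′(0) = 0
q^(4)(0) = -12
The Taylor polynomial is Σ q^(k)(0)/k! · w^k.

-1/2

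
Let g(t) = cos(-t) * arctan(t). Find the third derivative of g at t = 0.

-5

Write out both Maclaurin series and multiply, keeping only the needed powers.
The coefficient of t^3 in the expansion is -5/6, so g′′′(0) = 3! * (-5/6) = -5.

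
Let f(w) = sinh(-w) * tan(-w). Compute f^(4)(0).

12

Write out both Maclaurin series and multiply, keeping only the needed powers.
The coefficient of w^4 in the expansion is 1/2, so f^(4)(0) = 4! * (1/2) = 12.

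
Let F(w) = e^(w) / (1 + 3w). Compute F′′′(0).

-116

Write out both Maclaurin series and multiply, keeping only the needed powers.
From the series, [w^3] F = -58/3; multiply by 3! = 6 to get -116.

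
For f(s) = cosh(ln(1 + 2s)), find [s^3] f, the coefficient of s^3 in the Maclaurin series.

Let u equal the inner series; expand the outer function in u and truncate.
f(0) = 1
f′(0) = 0
f′′(0) = 4
f′′′(0) = -24

-4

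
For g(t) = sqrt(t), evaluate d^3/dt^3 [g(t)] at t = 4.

From the series, [(t - 4)^3] g = 1/512; multiply by 3! = 6 to get 3/256.

3/256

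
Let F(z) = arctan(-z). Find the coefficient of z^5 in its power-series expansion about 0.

Differentiate repeatedly and evaluate at the center.
[z^0] = 0;  [z^1] = -1;  [z^2] = 0;  [z^3] = 1/3;  [z^4] = 0;  [z^5] = -1/5.

-1/5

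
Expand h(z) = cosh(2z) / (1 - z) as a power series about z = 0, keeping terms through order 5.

Write out both Maclaurin series and multiply, keeping only the needed powers.
h(0) = 1
h′(0) = 1
h′′(0) = 6
h′′′(0) = 18
h^(4)(0) = 88
h^(5)(0) = 440

11*z^5/3 + 11*z^4/3 + 3*z^3 + 3*z^2 + z + 1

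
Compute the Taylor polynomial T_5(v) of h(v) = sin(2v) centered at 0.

4*v^5/15 - 4*v^3/3 + 2*v

Compute the successive derivatives at the expansion point and divide by k!.
h(0) = 0
h′(0) = 2
h′′(0) = 0
h′′′(0) = -8
h^(4)(0) = 0
h^(5)(0) = 32
Then c_k = h^(k)(0)/k! gives each Taylor coefficient.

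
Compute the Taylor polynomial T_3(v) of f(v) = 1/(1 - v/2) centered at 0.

v^3/8 + v^2/4 + v/2 + 1

f(0) = 1
f′(0) = 1/2
f′′(0) = 1/2
f′′′(0) = 3/4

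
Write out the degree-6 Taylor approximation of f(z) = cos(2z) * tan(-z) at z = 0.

-2*z^5/15 + 5*z^3/3 - z

Expand each factor separately, then convolve coefficients.
f(0) = 0
f′(0) = -1
f′′(0) = 0
f′′′(0) = 10
f^(4)(0) = 0
f^(5)(0) = -16
f^(6)(0) = 0
Dividing each by k! gives the coefficients c_0, ..., c_6.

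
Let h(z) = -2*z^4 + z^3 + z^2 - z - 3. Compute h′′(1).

Compute the successive derivatives at the expansion point and divide by k!.
The coefficient of (z - 1)^2 in the expansion is -8, so h′′(1) = 2! * (-8) = -16.

-16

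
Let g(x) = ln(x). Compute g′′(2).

-1/4

From the series, [(x - 2)^2] g = -1/8; multiply by 2! = 2 to get -1/4.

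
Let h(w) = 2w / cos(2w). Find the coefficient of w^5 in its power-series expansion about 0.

Write the quotient as an unknown series and match coefficients against numerator = denominator · series.
h(0) = 0
h′(0) = 2
h′′(0) = 0
h′′′(0) = 24
h^(4)(0) = 0
h^(5)(0) = 800
So c_5 = h^(5)(0)/5! = 20/3.

20/3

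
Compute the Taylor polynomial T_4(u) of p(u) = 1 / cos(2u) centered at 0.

10*u^4/3 + 2*u^2 + 1

Write the quotient as an unknown series and match coefficients against numerator = denominator · series.
[u^0] = 1;  [u^1] = 0;  [u^2] = 2;  [u^3] = 0;  [u^4] = 10/3.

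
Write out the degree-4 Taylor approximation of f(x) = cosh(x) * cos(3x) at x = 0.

7*x^4/6 - 4*x^2 + 1

Expand each factor separately, then convolve coefficients.
f(0) = 1
f′(0) = 0
f′′(0) = -8
f′′′(0) = 0
f^(4)(0) = 28
The Taylor polynomial is Σ f^(k)(0)/k! · x^k.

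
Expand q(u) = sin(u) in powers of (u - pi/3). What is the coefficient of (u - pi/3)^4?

sqrt(3)/48

q(pi/3) = sqrt(3)/2
q′(pi/3) = 1/2
q′′(pi/3) = -sqrt(3)/2
q′′′(pi/3) = -1/2
q^(4)(pi/3) = sqrt(3)/2
So c_4 = q^(4)(pi/3)/4! = sqrt(3)/48.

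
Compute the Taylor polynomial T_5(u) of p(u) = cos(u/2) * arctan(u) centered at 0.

Expand each factor separately, then convolve coefficients.
p(0) = 0
p′(0) = 1
p′′(0) = 0
p′′′(0) = -11/4
p^(4)(0) = 0
p^(5)(0) = 469/16
Then c_k = p^(k)(0)/k! gives each Taylor coefficient.

469*u^5/1920 - 11*u^3/24 + u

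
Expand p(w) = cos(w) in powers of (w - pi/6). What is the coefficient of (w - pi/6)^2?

p(pi/6) = sqrt(3)/2
p′(pi/6) = -1/2
p′′(pi/6) = -sqrt(3)/2
Then c_k = p^(k)(pi/6)/k! gives each Taylor coefficient.

-sqrt(3)/4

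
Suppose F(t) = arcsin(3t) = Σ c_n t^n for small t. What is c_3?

9/2

F(0) = 0
F′(0) = 3
F′′(0) = 0
F′′′(0) = 27
So c_3 = F′′′(0)/3! = 9/2.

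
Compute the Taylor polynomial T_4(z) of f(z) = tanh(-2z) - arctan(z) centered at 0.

Combine the two series term by term.
f(0) = 0
f′(0) = -3
f′′(0) = 0
f′′′(0) = 18
f^(4)(0) = 0

3*z^3 - 3*z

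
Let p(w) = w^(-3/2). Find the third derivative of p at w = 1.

-105/8

From the series, [(w - 1)^3] p = -35/16; multiply by 3! = 6 to get -105/8.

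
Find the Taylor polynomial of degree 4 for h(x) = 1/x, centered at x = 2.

(x - 2)^4/32 - (x - 2)^3/16 + (x - 2)^2/8 - (x - 2)/4 + 1/2

h(2) = 1/2
h′(2) = -1/4
h′′(2) = 1/4
h′′′(2) = -3/8
h^(4)(2) = 3/4
Then c_k = h^(k)(2)/k! gives each Taylor coefficient.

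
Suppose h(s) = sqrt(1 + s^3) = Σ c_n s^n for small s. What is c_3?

1/2

c_3 = h′′′(0)/3! = 1/2.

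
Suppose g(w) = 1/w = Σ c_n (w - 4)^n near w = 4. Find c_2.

g(4) = 1/4
g′(4) = -1/16
g′′(4) = 1/32
So c_2 = g′′(4)/2! = 1/64.

1/64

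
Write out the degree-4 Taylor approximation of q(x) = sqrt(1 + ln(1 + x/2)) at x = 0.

Let u equal the inner series; expand the outer function in u and truncate.
q(0) = 1
q′(0) = 1/4
q′′(0) = -3/16
q′′′(0) = 17/64
q^(4)(0) = -143/256
The Taylor polynomial is Σ q^(k)(0)/k! · x^k.

-143*x^4/6144 + 17*x^3/384 - 3*x^2/32 + x/4 + 1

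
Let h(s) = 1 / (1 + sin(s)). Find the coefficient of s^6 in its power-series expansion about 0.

Expand as Σ (-1)^k u^k with u equal to the inner function's series.
[s^0] = 1;  [s^1] = -1;  [s^2] = 1;  [s^3] = -5/6;  [s^4] = 2/3;  [s^5] = -61/120;  [s^6] = 17/45.

17/45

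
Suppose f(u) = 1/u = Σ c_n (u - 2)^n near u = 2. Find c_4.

f(2) = 1/2
f′(2) = -1/4
f′′(2) = 1/4
f′′′(2) = -3/8
f^(4)(2) = 3/4
So c_4 = f^(4)(2)/4! = 1/32.

1/32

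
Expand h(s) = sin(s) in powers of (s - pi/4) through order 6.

-sqrt(2)*(s - pi/4)^6/1440 + sqrt(2)*(s - pi/4)^5/240 + sqrt(2)*(s - pi/4)^4/48 - sqrt(2)*(s - pi/4)^3/12 - sqrt(2)*(s - pi/4)^2/4 + sqrt(2)*(s - pi/4)/2 + sqrt(2)/2

Differentiate repeatedly and evaluate at the center.
h(pi/4) = sqrt(2)/2
h′(pi/4) = sqrt(2)/2
h′′(pi/4) = -sqrt(2)/2
h′′′(pi/4) = -sqrt(2)/2
h^(4)(pi/4) = sqrt(2)/2
h^(5)(pi/4) = sqrt(2)/2
h^(6)(pi/4) = -sqrt(2)/2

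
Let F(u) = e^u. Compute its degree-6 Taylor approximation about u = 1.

e*(u - 1)^6/720 + e*(u - 1)^5/120 + e*(u - 1)^4/24 + e*(u - 1)^3/6 + e*(u - 1)^2/2 + e*(u - 1) + e

F(1) = e
F′(1) = e
F′′(1) = e
F′′′(1) = e
F^(4)(1) = e
F^(5)(1) = e
F^(6)(1) = e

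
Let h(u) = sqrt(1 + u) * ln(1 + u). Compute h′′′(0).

-1/4

Multiply the two series term by term and collect like powers.
The coefficient of u^3 in the expansion is -1/24, so h′′′(0) = 3! * (-1/24) = -1/4.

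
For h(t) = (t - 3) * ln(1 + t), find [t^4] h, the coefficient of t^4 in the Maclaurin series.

Shift and add copies of the series according to the polynomial's terms.
[t^0] = 0;  [t^1] = -3;  [t^2] = 5/2;  [t^3] = -3/2;  [t^4] = 13/12.

13/12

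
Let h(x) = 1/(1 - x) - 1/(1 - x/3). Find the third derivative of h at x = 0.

52/9

Expand each term separately and add.
From the series, [x^3] h = 26/27; multiply by 3! = 6 to get 52/9.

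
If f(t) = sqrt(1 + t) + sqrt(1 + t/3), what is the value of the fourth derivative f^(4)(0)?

-205/216

Add the two expansions coefficient-wise.
From the series, [t^4] f = -205/5184; multiply by 4! = 24 to get -205/216.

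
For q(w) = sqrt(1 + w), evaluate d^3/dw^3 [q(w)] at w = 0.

From the series, [w^3] q = 1/16; multiply by 3! = 6 to get 3/8.

3/8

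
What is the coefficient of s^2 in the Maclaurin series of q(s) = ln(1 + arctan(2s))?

-2

Plug the Maclaurin series of the inner function into that of the outer and collect terms.
q(0) = 0
q′(0) = 2
q′′(0) = -4
Dividing each by k! gives the coefficients c_0, ..., c_2.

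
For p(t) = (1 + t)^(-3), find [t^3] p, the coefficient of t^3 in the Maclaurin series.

-10

Differentiate repeatedly and evaluate at the center.
p(0) = 1
p′(0) = -3
p′′(0) = 12
p′′′(0) = -60
The Taylor polynomial is Σ p^(k)(0)/k! · t^k.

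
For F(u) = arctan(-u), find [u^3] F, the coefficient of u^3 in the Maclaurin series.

1/3

Use the known series and substitute for the argument.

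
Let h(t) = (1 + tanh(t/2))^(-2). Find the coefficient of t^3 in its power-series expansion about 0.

-5/12

Substitute the inner expansion into the outer series and collect powers.
[t^0] = 1;  [t^1] = -1;  [t^2] = 3/4;  [t^3] = -5/12.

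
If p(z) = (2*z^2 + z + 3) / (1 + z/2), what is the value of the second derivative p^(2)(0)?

9/2

Multiply each power in the prefactor through the base expansion.
From the series, [z^2] p = 9/4; multiply by 2! = 2 to get 9/2.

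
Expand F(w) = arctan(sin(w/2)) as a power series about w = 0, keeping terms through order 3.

Plug the Maclaurin series of the inner function into that of the outer and collect terms.
F(0) = 0
F′(0) = 1/2
F′′(0) = 0
F′′′(0) = -3/8

-w^3/16 + w/2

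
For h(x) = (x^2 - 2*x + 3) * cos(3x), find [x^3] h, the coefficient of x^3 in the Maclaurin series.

9

Distribute the polynomial across the series and collect like powers.
h(0) = 3
h′(0) = -2
h′′(0) = -25
h′′′(0) = 54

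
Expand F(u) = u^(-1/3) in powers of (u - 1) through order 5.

-91*(u - 1)^5/729 + 35*(u - 1)^4/243 - 14*(u - 1)^3/81 + 2*(u - 1)^2/9 - (u - 1)/3 + 1

F(1) = 1
F′(1) = -1/3
F′′(1) = 4/9
F′′′(1) = -28/27
F^(4)(1) = 280/81
F^(5)(1) = -3640/243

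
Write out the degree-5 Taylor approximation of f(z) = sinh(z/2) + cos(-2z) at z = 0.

z^5/3840 + 2*z^4/3 + z^3/48 - 2*z^2 + z/2 + 1

Expand each term separately and add.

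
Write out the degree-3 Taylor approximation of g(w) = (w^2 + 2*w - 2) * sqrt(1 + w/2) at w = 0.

Shift and add copies of the series according to the polynomial's terms.
g(0) = -2
g′(0) = 3/2
g′′(0) = 25/8
g′′′(0) = 33/32
Then c_k = g^(k)(0)/k! gives each Taylor coefficient.

11*w^3/64 + 25*w^2/16 + 3*w/2 - 2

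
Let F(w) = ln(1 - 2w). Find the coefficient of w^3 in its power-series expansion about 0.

-8/3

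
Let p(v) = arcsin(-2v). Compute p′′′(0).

Apply the Taylor formula c_k = f^(k)(a)/k!.
The coefficient of v^3 in the expansion is -4/3, so p′′′(0) = 3! * (-4/3) = -8.

-8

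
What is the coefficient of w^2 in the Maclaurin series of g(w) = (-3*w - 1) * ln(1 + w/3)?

-17/18

Distribute the polynomial across the series and collect like powers.
[w^0] = 0;  [w^1] = -1/3;  [w^2] = -17/18.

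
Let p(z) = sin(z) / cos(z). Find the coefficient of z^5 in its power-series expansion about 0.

2/15

Write the quotient as an unknown series and match coefficients against numerator = denominator · series.
[z^0] = 0;  [z^1] = 1;  [z^2] = 0;  [z^3] = 1/3;  [z^4] = 0;  [z^5] = 2/15.
So c_5 = p^(5)(0)/5! = 2/15.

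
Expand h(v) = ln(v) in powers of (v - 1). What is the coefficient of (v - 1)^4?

Differentiate repeatedly and evaluate at the center.

-1/4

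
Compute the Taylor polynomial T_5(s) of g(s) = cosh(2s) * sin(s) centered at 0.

41*s^5/120 + 11*s^3/6 + s

Multiply the two series term by term and collect like powers.
g(0) = 0
g′(0) = 1
g′′(0) = 0
g′′′(0) = 11
g^(4)(0) = 0
g^(5)(0) = 41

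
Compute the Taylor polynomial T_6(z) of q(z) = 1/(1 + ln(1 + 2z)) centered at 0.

Plug the Maclaurin series of the inner function into that of the outer and collect terms.
[z^0] = 1;  [z^1] = -2;  [z^2] = 6;  [z^3] = -56/3;  [z^4] = 176/3;  [z^5] = -15*2^(13/14)*3^(45/56)*5^(38/63)*7^(1/126);  [z^6] = 26312/45.

26312*z^6/45 - 15*2^(13/14)*3^(45/56)*5^(38/63)*7^(1/126)*z^5 + 176*z^4/3 - 56*z^3/3 + 6*z^2 - 2*z + 1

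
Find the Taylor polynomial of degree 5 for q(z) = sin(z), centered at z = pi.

-(z - pi)^5/120 + (z - pi)^3/6 - (z - pi)

Use the known series and substitute for the argument.
q(pi) = 0
q′(pi) = -1
q′′(pi) = 0
q′′′(pi) = 1
q^(4)(pi) = 0
q^(5)(pi) = -1
The Taylor polynomial is Σ q^(k)(pi)/k! · (z - pi)^k.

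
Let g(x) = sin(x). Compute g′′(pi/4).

The coefficient of (x - pi/4)^2 in the expansion is -sqrt(2)/4, so g′′(pi/4) = 2! * (-sqrt(2)/4) = -sqrt(2)/2.

-sqrt(2)/2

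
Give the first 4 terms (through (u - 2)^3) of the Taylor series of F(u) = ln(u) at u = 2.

F(2) = ln(2)
F′(2) = 1/2
F′′(2) = -1/4
F′′′(2) = 1/4
Dividing each by k! gives the coefficients c_0, ..., c_3.

(u - 2)^3/24 - (u - 2)^2/8 + (u - 2)/2 + ln(2)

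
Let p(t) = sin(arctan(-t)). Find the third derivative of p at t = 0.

3

Substitute the inner expansion into the outer series and collect powers.
The coefficient of t^3 in the expansion is 1/2, so p′′′(0) = 3! * (1/2) = 3.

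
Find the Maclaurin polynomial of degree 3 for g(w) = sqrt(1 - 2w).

-w^3/2 - w^2/2 - w + 1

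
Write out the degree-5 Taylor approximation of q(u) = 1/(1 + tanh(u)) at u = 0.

Substitute the inner expansion into the outer series and collect powers.
q(0) = 1
q′(0) = -1
q′′(0) = 2
q′′′(0) = -4
q^(4)(0) = 8
q^(5)(0) = -16
Dividing each by k! gives the coefficients c_0, ..., c_5.

-2*u^5/15 + u^4/3 - 2*u^3/3 + u^2 - u + 1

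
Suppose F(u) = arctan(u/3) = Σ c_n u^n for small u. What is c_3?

-1/81

c_3 = F′′′(0)/3! = -1/81.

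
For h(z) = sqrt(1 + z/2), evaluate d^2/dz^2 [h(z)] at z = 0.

Use the known series and substitute for the argument.
The coefficient of z^2 in the expansion is -1/32, so h′′(0) = 2! * (-1/32) = -1/16.

-1/16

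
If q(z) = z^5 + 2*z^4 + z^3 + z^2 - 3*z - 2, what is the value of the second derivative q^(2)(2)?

270

Use the known series and substitute for the argument.
The coefficient of (z - 2)^2 in the expansion is 135, so q′′(2) = 2! * (135) = 270.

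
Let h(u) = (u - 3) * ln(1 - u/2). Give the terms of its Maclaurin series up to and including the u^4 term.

u^4/192 - u^2/8 + 3*u/2

Distribute the polynomial across the series and collect like powers.
[u^0] = 0;  [u^1] = 3/2;  [u^2] = -1/8;  [u^3] = 0;  [u^4] = 1/192.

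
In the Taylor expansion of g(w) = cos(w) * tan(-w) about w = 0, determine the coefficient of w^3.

Take the Cauchy product of the two expansions.
g(0) = 0
g′(0) = -1
g′′(0) = 0
g′′′(0) = 1

1/6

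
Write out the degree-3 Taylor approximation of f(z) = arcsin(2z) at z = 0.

f(0) = 0
f′(0) = 2
f′′(0) = 0
f′′′(0) = 8
Dividing each by k! gives the coefficients c_0, ..., c_3.

4*z^3/3 + 2*z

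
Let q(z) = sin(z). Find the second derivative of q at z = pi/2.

-1

The coefficient of (z - pi/2)^2 in the expansion is -1/2, so q′′(pi/2) = 2! * (-1/2) = -1.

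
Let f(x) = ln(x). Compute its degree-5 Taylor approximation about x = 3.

Use the known series and substitute for the argument.
f(3) = ln(3)
f′(3) = 1/3
f′′(3) = -1/9
f′′′(3) = 2/27
f^(4)(3) = -2/27
f^(5)(3) = 8/81
Then c_k = f^(k)(3)/k! gives each Taylor coefficient.

(x - 3)^5/1215 - (x - 3)^4/324 + (x - 3)^3/81 - (x - 3)^2/18 + (x - 3)/3 + ln(3)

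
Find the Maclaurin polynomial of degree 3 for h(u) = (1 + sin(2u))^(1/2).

-u^3/6 - u^2/2 + u + 1

Let u equal the inner series; expand the outer function in u and truncate.
h(0) = 1
h′(0) = 1
h′′(0) = -1
h′′′(0) = -1
Dividing each by k! gives the coefficients c_0, ..., c_3.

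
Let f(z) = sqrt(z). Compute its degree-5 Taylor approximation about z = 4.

Differentiate repeatedly and evaluate at the center.
f(4) = 2
f′(4) = 1/4
f′′(4) = -1/32
f′′′(4) = 3/256
f^(4)(4) = -15/2048
f^(5)(4) = 105/16384
Then c_k = f^(k)(4)/k! gives each Taylor coefficient.

7*(z - 4)^5/131072 - 5*(z - 4)^4/16384 + (z - 4)^3/512 - (z - 4)^2/64 + (z - 4)/4 + 2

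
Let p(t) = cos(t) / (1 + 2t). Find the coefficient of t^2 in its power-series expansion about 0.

Take the Cauchy product of the two expansions.
p(0) = 1
p′(0) = -2
p′′(0) = 7

7/2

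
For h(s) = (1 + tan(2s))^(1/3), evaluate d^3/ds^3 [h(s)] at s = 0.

Substitute the inner expansion into the outer series and collect powers.
From the series, [s^3] h = 112/81; multiply by 3! = 6 to get 224/27.

224/27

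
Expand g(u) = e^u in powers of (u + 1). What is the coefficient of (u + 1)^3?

e^(-1)/6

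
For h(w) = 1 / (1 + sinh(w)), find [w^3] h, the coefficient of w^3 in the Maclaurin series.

Write 1/(1+u) = 1 - u + u^2 - u^3 + ... and substitute the series for u.
h(0) = 1
h′(0) = -1
h′′(0) = 2
h′′′(0) = -7

-7/6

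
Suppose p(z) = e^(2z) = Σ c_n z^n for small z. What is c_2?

2

Use the known series and substitute for the argument.
p(0) = 1
p′(0) = 2
p′′(0) = 4
So c_2 = p′′(0)/2! = 2.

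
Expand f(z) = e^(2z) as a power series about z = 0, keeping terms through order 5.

4*z^5/15 + 2*z^4/3 + 4*z^3/3 + 2*z^2 + 2*z + 1

f(0) = 1
f′(0) = 2
f′′(0) = 4
f′′′(0) = 8
f^(4)(0) = 16
f^(5)(0) = 32
Then c_k = f^(k)(0)/k! gives each Taylor coefficient.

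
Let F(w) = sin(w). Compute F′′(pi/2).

-1

From the series, [(w - pi/2)^2] F = -1/2; multiply by 2! = 2 to get -1.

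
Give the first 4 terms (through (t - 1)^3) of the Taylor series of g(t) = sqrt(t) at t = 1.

g(1) = 1
g′(1) = 1/2
g′′(1) = -1/4
g′′′(1) = 3/8

(t - 1)^3/16 - (t - 1)^2/8 + (t - 1)/2 + 1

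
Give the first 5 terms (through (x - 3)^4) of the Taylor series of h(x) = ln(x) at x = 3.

h(3) = ln(3)
h′(3) = 1/3
h′′(3) = -1/9
h′′′(3) = 2/27
h^(4)(3) = -2/27

-(x - 3)^4/324 + (x - 3)^3/81 - (x - 3)^2/18 + (x - 3)/3 + ln(3)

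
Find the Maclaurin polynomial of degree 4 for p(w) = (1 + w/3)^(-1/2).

35*w^4/10368 - 5*w^3/432 + w^2/24 - w/6 + 1

[w^0] = 1;  [w^1] = -1/6;  [w^2] = 1/24;  [w^3] = -5/432;  [w^4] = 35/10368.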